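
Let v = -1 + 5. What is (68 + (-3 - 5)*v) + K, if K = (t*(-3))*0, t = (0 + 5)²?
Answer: 36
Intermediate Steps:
t = 25 (t = 5² = 25)
K = 0 (K = (25*(-3))*0 = -75*0 = 0)
v = 4
(68 + (-3 - 5)*v) + K = (68 + (-3 - 5)*4) + 0 = (68 - 8*4) + 0 = (68 - 32) + 0 = 36 + 0 = 36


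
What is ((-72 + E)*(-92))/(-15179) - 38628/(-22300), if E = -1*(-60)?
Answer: 140428803/84622925 ≈ 1.6595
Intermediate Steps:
E = 60
((-72 + E)*(-92))/(-15179) - 38628/(-22300) = ((-72 + 60)*(-92))/(-15179) - 38628/(-22300) = -12*(-92)*(-1/15179) - 38628*(-1/22300) = 1104*(-1/15179) + 9657/5575 = -1104/15179 + 9657/5575 = 140428803/84622925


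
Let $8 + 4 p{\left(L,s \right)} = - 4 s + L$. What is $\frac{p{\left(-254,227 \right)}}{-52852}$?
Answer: $\frac{585}{105704} \approx 0.0055343$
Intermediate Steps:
$p{\left(L,s \right)} = -2 - s + \frac{L}{4}$ ($p{\left(L,s \right)} = -2 + \frac{- 4 s + L}{4} = -2 + \frac{L - 4 s}{4} = -2 + \left(- s + \frac{L}{4}\right) = -2 - s + \frac{L}{4}$)
$\frac{p{\left(-254,227 \right)}}{-52852} = \frac{-2 - 227 + \frac{1}{4} \left(-254\right)}{-52852} = \left(-2 - 227 - \frac{127}{2}\right) \left(- \frac{1}{52852}\right) = \left(- \frac{585}{2}\right) \left(- \frac{1}{52852}\right) = \frac{585}{105704}$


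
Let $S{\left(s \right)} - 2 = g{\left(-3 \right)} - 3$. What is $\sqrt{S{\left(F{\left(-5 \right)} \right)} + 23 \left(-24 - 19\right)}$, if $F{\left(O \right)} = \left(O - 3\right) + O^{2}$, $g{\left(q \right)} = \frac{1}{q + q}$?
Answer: $\frac{i \sqrt{35646}}{6} \approx 31.467 i$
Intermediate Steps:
$g{\left(q \right)} = \frac{1}{2 q}$
$F{\left(O \right)} = -3 + O + O^{2}$ ($F{\left(O \right)} = \left(-3 + O\right) + O^{2} = -3 + O + O^{2}$)
$S{\left(s \right)} = - \frac{7}{6}$ ($S{\left(s \right)} = 2 + \left(\frac{1}{2 \left(-3\right)} - 3\right) = 2 + \left(\frac{1}{2} \left(- \frac{1}{3}\right) - 3\right) = 2 - \frac{19}{6} = - \frac{7}{6}$)
$\sqrt{S{\left(F{\left(-5 \right)} \right)} + 23 \left(-24 - 19\right)} = \sqrt{- \frac{7}{6} + 23 \left(-24 - 19\right)} = \sqrt{- \frac{7}{6} + 23 \left(-43\right)} = \sqrt{- \frac{7}{6} - 989} = \sqrt{- \frac{5941}{6}} = \frac{i \sqrt{35646}}{6}$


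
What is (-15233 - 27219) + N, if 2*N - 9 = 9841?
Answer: -37527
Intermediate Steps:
N = 4925 (N = 9/2 + (½)*9841 = 9/2 + 9841/2 = 4925)
(-15233 - 27219) + N = (-15233 - 27219) + 4925 = -42452 + 4925 = -37527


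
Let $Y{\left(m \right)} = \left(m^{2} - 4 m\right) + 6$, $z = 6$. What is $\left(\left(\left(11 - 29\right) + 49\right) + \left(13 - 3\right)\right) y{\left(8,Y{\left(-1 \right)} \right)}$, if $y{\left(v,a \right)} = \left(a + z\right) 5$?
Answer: $3485$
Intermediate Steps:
$Y{\left(m \right)} = 6 + m^{2} - 4 m$
$y{\left(v,a \right)} = 30 + 5 a$ ($y{\left(v,a \right)} = \left(a + 6\right) 5 = \left(6 + a\right) 5 = 30 + 5 a$)
$\left(\left(\left(11 - 29\right) + 49\right) + \left(13 - 3\right)\right) y{\left(8,Y{\left(-1 \right)} \right)} = \left(\left(\left(11 - 29\right) + 49\right) + \left(13 - 3\right)\right) \left(30 + 5 \left(6 + \left(-1\right)^{2} - -4\right)\right) = \left(\left(-18 + 49\right) + 10\right) \left(30 + 5 \left(6 + 1 + 4\right)\right) = \left(31 + 10\right) \left(30 + 5 \cdot 11\right) = 41 \left(30 + 55\right) = 41 \cdot 85 = 3485$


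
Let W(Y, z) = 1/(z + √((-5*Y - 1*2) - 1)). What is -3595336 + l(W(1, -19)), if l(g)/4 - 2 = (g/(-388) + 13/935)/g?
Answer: -326078369731/90695 + 104*I*√2/935 ≈ -3.5953e+6 + 0.1573*I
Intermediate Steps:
W(Y, z) = 1/(z + √(-3 - 5*Y)) (W(Y, z) = 1/(z + √((-5*Y - 2) - 1)) = 1/(z + √((-2 - 5*Y) - 1)) = 1/(z + √(-3 - 5*Y)))
l(g) = 8 + 4*(13/935 - g/388)/g (l(g) = 8 + 4*((g/(-388) + 13/935)/g) = 8 + 4*((g*(-1/388) + 13*(1/935))/g) = 8 + 4*((-g/388 + 13/935)/g) = 8 + 4*((13/935 - g/388)/g) = 8 + 4*(13/935 - g/388)/g)
-3595336 + l(W(1, -19)) = -3595336 + (5044 + 724625/(-19 + √(-3 - 5*1)))/(90695*(1/(-19 + √(-3 - 5*1)))) = -3595336 + (5044 + 724625/(-19 + √(-3 - 5)))/(90695*(1/(-19 + √(-3 - 5)))) = -3595336 + (5044 + 724625/(-19 + √(-8)))/(90695*(1/(-19 + √(-8)))) = -3595336 + (5044 + 724625/(-19 + 2*I*√2))/(90695*(1/(-19 + 2*I*√2))) = -3595336 + (-19 + 2*I*√2)*(5044 + 724625/(-19 + 2*I*√2))/90695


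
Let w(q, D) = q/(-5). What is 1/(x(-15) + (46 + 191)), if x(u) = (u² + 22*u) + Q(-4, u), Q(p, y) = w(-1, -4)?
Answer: 5/661 ≈ 0.0075643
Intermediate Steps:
w(q, D) = -q/5 (w(q, D) = q*(-⅕) = -q/5)
Q(p, y) = ⅕ (Q(p, y) = -⅕*(-1) = ⅕)
x(u) = ⅕ + u² + 22*u (x(u) = (u² + 22*u) + ⅕ = ⅕ + u² + 22*u)
1/(x(-15) + (46 + 191)) = 1/((⅕ + (-15)² + 22*(-15)) + (46 + 191)) = 1/((⅕ + 225 - 330) + 237) = 1/(-524/5 + 237) = 1/(661/5) = 5/661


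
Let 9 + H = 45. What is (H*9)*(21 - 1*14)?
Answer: 2268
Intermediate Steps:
H = 36 (H = -9 + 45 = 36)
(H*9)*(21 - 1*14) = (36*9)*(21 - 1*14) = 324*(21 - 14) = 324*7 = 2268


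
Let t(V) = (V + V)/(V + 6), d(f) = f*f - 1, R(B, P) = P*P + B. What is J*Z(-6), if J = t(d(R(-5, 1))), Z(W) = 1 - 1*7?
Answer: -60/7 ≈ -8.5714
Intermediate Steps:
Z(W) = -6 (Z(W) = 1 - 7 = -6)
R(B, P) = B + P**2 (R(B, P) = P**2 + B = B + P**2)
d(f) = -1 + f**2 (d(f) = f**2 - 1 = -1 + f**2)
t(V) = 2*V/(6 + V) (t(V) = (2*V)/(6 + V) = 2*V/(6 + V))
J = 10/7 (J = 2*(-1 + (-5 + 1**2)**2)/(6 + (-1 + (-5 + 1**2)**2)) = 2*(-1 + (-5 + 1)**2)/(6 + (-1 + (-5 + 1)**2)) = 2*(-1 + (-4)**2)/(6 + (-1 + (-4)**2)) = 2*(-1 + 16)/(6 + (-1 + 16)) = 2*15/(6 + 15) = 2*15/21 = 2*15*(1/21) = 10/7 ≈ 1.4286)
J*Z(-6) = (10/7)*(-6) = -60/7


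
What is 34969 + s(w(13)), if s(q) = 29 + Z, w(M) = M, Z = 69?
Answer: 35067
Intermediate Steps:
s(q) = 98 (s(q) = 29 + 69 = 98)
34969 + s(w(13)) = 34969 + 98 = 35067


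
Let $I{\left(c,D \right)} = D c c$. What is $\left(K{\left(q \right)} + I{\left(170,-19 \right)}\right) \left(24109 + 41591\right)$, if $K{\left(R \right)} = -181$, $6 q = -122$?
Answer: $-36087761700$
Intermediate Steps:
$q = - \frac{61}{3}$ ($q = \frac{1}{6} \left(-122\right) = - \frac{61}{3} \approx -20.333$)
$I{\left(c,D \right)} = D c^{2}$
$\left(K{\left(q \right)} + I{\left(170,-19 \right)}\right) \left(24109 + 41591\right) = \left(-181 - 19 \cdot 170^{2}\right) \left(24109 + 41591\right) = \left(-181 - 549100\right) 65700 = \left(-549281\right) 65700 = -36087761700$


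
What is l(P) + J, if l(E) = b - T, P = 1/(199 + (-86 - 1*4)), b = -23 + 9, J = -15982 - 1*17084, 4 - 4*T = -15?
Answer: -132339/4 ≈ -33085.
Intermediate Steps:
T = 19/4 (T = 1 - 1/4*(-15) = 1 + 15/4 = 19/4 ≈ 4.7500)
J = -33066 (J = -15982 - 17084 = -33066)
b = -14
P = 1/109 (P = 1/(199 + (-86 - 4)) = 1/(199 - 90) = 1/109 ≈ 0.0091743)
l(E) = -75/4 (l(E) = -14 - 1*19/4 = -14 - 19/4 = -75/4)
l(P) + J = -75/4 - 33066 = -132339/4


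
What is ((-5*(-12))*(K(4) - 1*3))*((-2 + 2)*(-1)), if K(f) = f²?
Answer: 0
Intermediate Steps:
((-5*(-12))*(K(4) - 1*3))*((-2 + 2)*(-1)) = ((-5*(-12))*(4² - 1*3))*((-2 + 2)*(-1)) = (60*(16 - 3))*(0*(-1)) = (60*13)*0 = 780*0 = 0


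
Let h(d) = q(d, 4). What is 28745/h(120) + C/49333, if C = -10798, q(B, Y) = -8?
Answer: -1418163469/394664 ≈ -3593.3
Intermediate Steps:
h(d) = -8
28745/h(120) + C/49333 = 28745/(-8) - 10798/49333 = 28745*(-1/8) - 10798*1/49333 = -28745/8 - 10798/49333 = -1418163469/394664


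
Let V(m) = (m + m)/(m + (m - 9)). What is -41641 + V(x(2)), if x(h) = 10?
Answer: -458031/11 ≈ -41639.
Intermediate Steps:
V(m) = 2*m/(-9 + 2*m) (V(m) = (2*m)/(m + (-9 + m)) = (2*m)/(-9 + 2*m) = 2*m/(-9 + 2*m))
-41641 + V(x(2)) = -41641 + 2*10/(-9 + 2*10) = -41641 + 2*10/(-9 + 20) = -41641 + 2*10/11 = -41641 + 2*10*(1/11) = -41641 + 20/11 = -458031/11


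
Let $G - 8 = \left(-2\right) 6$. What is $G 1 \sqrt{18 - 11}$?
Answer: $- 4 \sqrt{7} \approx -10.583$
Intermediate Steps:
$G = -4$ ($G = 8 - 12 = -4$)
$G 1 \sqrt{18 - 11} = \left(-4\right) 1 \sqrt{18 - 11} = - 4 \sqrt{7}$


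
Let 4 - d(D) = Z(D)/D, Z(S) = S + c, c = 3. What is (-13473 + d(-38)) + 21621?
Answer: 309741/38 ≈ 8151.1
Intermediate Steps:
Z(S) = 3 + S (Z(S) = S + 3 = 3 + S)
d(D) = 4 - (3 + D)/D
(-13473 + d(-38)) + 21621 = (-13473 + (3 - 3/(-38))) + 21621 = (-13473 + (3 - 3*(-1/38))) + 21621 = (-13473 + (3 + 3/38)) + 21621 = (-13473 + 117/38) + 21621 = -511857/38 + 21621 = 309741/38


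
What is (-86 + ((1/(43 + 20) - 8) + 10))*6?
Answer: -10582/21 ≈ -503.90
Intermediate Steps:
(-86 + ((1/(43 + 20) - 8) + 10))*6 = (-86 + ((1/63 - 8) + 10))*6 = (-86 + (-503/63 + 10))*6 = (-86 + 127/63)*6 = -5291/63*6 = -10582/21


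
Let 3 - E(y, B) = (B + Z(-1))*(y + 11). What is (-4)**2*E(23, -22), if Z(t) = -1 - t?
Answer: 12016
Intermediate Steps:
E(y, B) = 3 - B*(11 + y) (E(y, B) = 3 - (B + (-1 - 1*(-1)))*(y + 11) = 3 - (B + (-1 + 1))*(11 + y) = 3 - (B + 0)*(11 + y) = 3 - B*(11 + y))
(-4)**2*E(23, -22) = (-4)**2*(3 - 11*(-22) - 1*(-22)*23) = 16*(3 + 242 + 506) = 16*751 = 12016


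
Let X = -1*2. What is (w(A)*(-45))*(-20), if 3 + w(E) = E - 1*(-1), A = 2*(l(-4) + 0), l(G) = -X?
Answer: 1800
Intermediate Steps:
X = -2
l(G) = 2 (l(G) = -1*(-2) = 2)
A = 4 (A = 2*(2 + 0) = 2*2 = 4)
w(E) = -2 + E (w(E) = -3 + (E - 1*(-1)) = -3 + (E + 1) = -3 + (1 + E) = -2 + E)
(w(A)*(-45))*(-20) = ((-2 + 4)*(-45))*(-20) = (2*(-45))*(-20) = -90*(-20) = 1800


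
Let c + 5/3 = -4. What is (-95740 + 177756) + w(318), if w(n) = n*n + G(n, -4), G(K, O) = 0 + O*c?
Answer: 549488/3 ≈ 1.8316e+5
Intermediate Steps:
c = -17/3 (c = -5/3 - 4 = -17/3 ≈ -5.6667)
G(K, O) = -17*O/3 (G(K, O) = 0 + O*(-17/3) = 0 - 17*O/3 = -17*O/3)
w(n) = 68/3 + n² (w(n) = n*n - 17/3*(-4) = n² + 68/3 = 68/3 + n²)
(-95740 + 177756) + w(318) = (-95740 + 177756) + (68/3 + 318²) = 82016 + (68/3 + 101124) = 82016 + 303440/3 = 549488/3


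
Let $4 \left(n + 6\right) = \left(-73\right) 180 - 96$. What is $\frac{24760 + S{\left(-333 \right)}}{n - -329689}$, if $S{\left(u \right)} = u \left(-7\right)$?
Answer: $\frac{27091}{326374} \approx 0.083006$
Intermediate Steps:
$S{\left(u \right)} = - 7 u$
$n = -3315$ ($n = -6 + \frac{\left(-73\right) 180 - 96}{4} = -6 + \frac{-13140 - 96}{4} = -6 + \frac{1}{4} \left(-13236\right) = -6 - 3309 = -3315$)
$\frac{24760 + S{\left(-333 \right)}}{n - -329689} = \frac{24760 - -2331}{-3315 - -329689} = \frac{24760 + 2331}{-3315 + 329689} = \frac{27091}{326374}$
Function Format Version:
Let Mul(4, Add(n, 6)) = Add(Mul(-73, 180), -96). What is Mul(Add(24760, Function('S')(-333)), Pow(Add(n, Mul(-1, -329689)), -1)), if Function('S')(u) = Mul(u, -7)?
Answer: Rational(27091, 326374) ≈ 0.083006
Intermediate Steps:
Function('S')(u) = Mul(-7, u)
n = -3315 (n = Add(-6, Mul(Rational(1, 4), Add(Mul(-73, 180), -96))) = Add(-6, Mul(Rational(1, 4), Add(-13140, -96))) = Add(-6, Mul(Rational(1, 4), -13236)) = Add(-6, -3309) = -3315)
Mul(Add(24760, Function('S')(-333)), Pow(Add(n, Mul(-1, -329689)), -1)) = Mul(Add(24760, Mul(-7, -333)), Pow(Add(-3315, Mul(-1, -329689)), -1)) = Mul(Add(24760, 2331), Pow(Add(-3315, 329689), -1)) = Mul(27091, Pow(326374, -1)) = Mul(27091, Rational(1, 326374)) = Rational(27091, 326374)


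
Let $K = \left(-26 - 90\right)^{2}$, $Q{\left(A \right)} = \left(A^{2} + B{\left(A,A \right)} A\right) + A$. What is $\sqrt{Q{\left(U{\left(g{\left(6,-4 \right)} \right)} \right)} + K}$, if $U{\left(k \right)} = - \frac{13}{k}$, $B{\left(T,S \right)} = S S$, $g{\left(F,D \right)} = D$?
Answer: $\frac{\sqrt{864265}}{8} \approx 116.21$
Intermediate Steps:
$B{\left(T,S \right)} = S^{2}$
$Q{\left(A \right)} = A + A^{2} + A^{3}$ ($Q{\left(A \right)} = \left(A^{2} + A^{2} A\right) + A = \left(A^{2} + A^{3}\right) + A = A + A^{2} + A^{3}$)
$K = 13456$ ($K = \left(-116\right)^{2} = 13456$)
$\sqrt{Q{\left(U{\left(g{\left(6,-4 \right)} \right)} \right)} + K} = \sqrt{- \frac{13}{-4} \left(1 - \frac{13}{-4} + \left(- \frac{13}{-4}\right)^{2}\right) + 13456} = \sqrt{\left(-13\right) \left(- \frac{1}{4}\right) \left(1 - - \frac{13}{4} + \left(\left(-13\right) \left(- \frac{1}{4}\right)\right)^{2}\right) + 13456} = \sqrt{\frac{13 \left(1 + \frac{13}{4} + \left(\frac{13}{4}\right)^{2}\right)}{4} + 13456} = \sqrt{\frac{13 \left(1 + \frac{13}{4} + \frac{169}{16}\right)}{4} + 13456} = \sqrt{\frac{13}{4} \cdot \frac{237}{16} + 13456} = \sqrt{\frac{3081}{64} + 13456} = \sqrt{\frac{864265}{64}} = \frac{\sqrt{864265}}{8}$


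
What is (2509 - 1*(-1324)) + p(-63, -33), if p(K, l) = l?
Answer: 3800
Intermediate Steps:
(2509 - 1*(-1324)) + p(-63, -33) = (2509 - 1*(-1324)) - 33 = (2509 + 1324) - 33 = 3833 - 33 = 3800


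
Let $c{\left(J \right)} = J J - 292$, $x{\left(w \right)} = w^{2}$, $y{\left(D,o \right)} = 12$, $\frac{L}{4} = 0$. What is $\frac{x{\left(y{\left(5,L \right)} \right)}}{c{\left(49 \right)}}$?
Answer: $\frac{48}{703} \approx 0.068279$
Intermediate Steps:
$L = 0$ ($L = 4 \cdot 0 = 0$)
$c{\left(J \right)} = -292 + J^{2}$ ($c{\left(J \right)} = J^{2} - 292 = -292 + J^{2}$)
$\frac{x{\left(y{\left(5,L \right)} \right)}}{c{\left(49 \right)}} = \frac{12^{2}}{-292 + 49^{2}} = \frac{144}{-292 + 2401} = \frac{144}{2109} = 144 \cdot \frac{1}{2109} = \frac{48}{703}$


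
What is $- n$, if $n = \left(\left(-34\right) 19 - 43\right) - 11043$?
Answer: $11732$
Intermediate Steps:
$n = -11732$ ($n = \left(-646 - 43\right) - 11043 = -689 - 11043 = -11732$)
$- n = \left(-1\right) \left(-11732\right) = 11732$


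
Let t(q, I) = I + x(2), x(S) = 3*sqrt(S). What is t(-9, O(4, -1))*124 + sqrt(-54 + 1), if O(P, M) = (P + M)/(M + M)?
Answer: -186 + 372*sqrt(2) + I*sqrt(53) ≈ 340.09 + 7.2801*I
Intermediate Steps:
O(P, M) = (M + P)/(2*M) (O(P, M) = (M + P)/((2*M)) = (M + P)*(1/(2*M)) = (M + P)/(2*M))
t(q, I) = I + 3*sqrt(2)
t(-9, O(4, -1))*124 + sqrt(-54 + 1) = ((1/2)*(-1 + 4)/(-1) + 3*sqrt(2))*124 + sqrt(-54 + 1) = ((1/2)*(-1)*3 + 3*sqrt(2))*124 + sqrt(-53) = (-3/2 + 3*sqrt(2))*124 + I*sqrt(53) = (-186 + 372*sqrt(2)) + I*sqrt(53) = -186 + 372*sqrt(2) + I*sqrt(53)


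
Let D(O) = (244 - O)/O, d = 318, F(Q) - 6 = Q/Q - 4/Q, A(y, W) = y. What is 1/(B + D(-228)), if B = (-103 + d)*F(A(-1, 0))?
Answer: 57/134687 ≈ 0.00042320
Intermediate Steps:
F(Q) = 7 - 4/Q (F(Q) = 6 + (Q/Q - 4/Q) = 6 + (1 - 4/Q) = 7 - 4/Q)
D(O) = (244 - O)/O
B = 2365 (B = (-103 + 318)*(7 - 4/(-1)) = 215*(7 - 4*(-1)) = 215*(7 + 4) = 215*11 = 2365)
1/(B + D(-228)) = 1/(2365 + (244 - 1*(-228))/(-228)) = 1/(2365 - (244 + 228)/228) = 1/(2365 - 1/228*472) = 1/(2365 - 118/57) = 1/(134687/57) = 57/134687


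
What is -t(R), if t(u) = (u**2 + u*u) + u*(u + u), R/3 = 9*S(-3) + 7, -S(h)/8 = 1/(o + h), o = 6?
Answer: -10404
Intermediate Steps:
S(h) = -8/(6 + h)
R = -51 (R = 3*(9*(-8/(6 - 3)) + 7) = 3*(9*(-8/3) + 7) = 3*(-24 + 7) = 3*(-17) = -51)
t(u) = 4*u**2 (t(u) = (u**2 + u**2) + u*(2*u) = 2*u**2 + 2*u**2 = 4*u**2)
-t(R) = -4*(-51)**2 = -4*2601 = -1*10404 = -10404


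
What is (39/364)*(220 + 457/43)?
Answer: 29751/1204 ≈ 24.710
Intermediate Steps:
(39/364)*(220 + 457/43) = (39*(1/364))*(220 + 457*(1/43)) = 3*(220 + 457/43)/28 = (3/28)*(9917/43) = 29751/1204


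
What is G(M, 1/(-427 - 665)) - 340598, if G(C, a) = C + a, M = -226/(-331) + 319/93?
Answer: -1272119534163/3735004 ≈ -3.4059e+5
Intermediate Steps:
M = 126607/30783 (M = -226*(-1/331) + 319*(1/93) = 226/331 + 319/93 = 126607/30783 ≈ 4.1129)
G(M, 1/(-427 - 665)) - 340598 = (126607/30783 + 1/(-427 - 665)) - 340598 = (126607/30783 + 1/(-1092)) - 340598 = (126607/30783 - 1/1092) - 340598 = 15358229/3735004 - 340598 = -1272119534163/3735004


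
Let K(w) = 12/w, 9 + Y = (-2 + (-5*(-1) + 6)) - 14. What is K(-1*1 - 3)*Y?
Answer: 42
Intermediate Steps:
Y = -14 (Y = -9 + ((-2 + (-5*(-1) + 6)) - 14) = -9 + ((-2 + (5 + 6)) - 14) = -9 + ((-2 + 11) - 14) = -9 + (9 - 14) = -9 - 5 = -14)
K(-1*1 - 3)*Y = (12/(-1*1 - 3))*(-14) = (12/(-1 - 3))*(-14) = (12/(-4))*(-14) = (12*(-1/4))*(-14) = -3*(-14) = 42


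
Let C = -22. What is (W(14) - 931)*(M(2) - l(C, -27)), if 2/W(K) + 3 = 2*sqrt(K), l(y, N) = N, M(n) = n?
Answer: -1268779/47 + 116*sqrt(14)/47 ≈ -26986.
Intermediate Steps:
W(K) = 2/(-3 + 2*sqrt(K))
(W(14) - 931)*(M(2) - l(C, -27)) = (2/(-3 + 2*sqrt(14)) - 931)*(2 - 1*(-27)) = (-931 + 2/(-3 + 2*sqrt(14)))*(2 + 27) = (-931 + 2/(-3 + 2*sqrt(14)))*29 = -26999 + 58/(-3 + 2*sqrt(14))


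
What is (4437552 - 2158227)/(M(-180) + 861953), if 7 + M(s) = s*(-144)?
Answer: 2279325/887866 ≈ 2.5672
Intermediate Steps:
M(s) = -7 - 144*s (M(s) = -7 + s*(-144) = -7 - 144*s)
(4437552 - 2158227)/(M(-180) + 861953) = (4437552 - 2158227)/((-7 - 144*(-180)) + 861953) = 2279325/((-7 + 25920) + 861953) = 2279325/(25913 + 861953) = 2279325/887866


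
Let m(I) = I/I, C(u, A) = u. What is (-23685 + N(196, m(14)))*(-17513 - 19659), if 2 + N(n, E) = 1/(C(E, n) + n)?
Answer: 173457116136/197 ≈ 8.8049e+8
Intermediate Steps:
m(I) = 1
N(n, E) = -2 + 1/(E + n)
(-23685 + N(196, m(14)))*(-17513 - 19659) = (-23685 + (1 - 2*1 - 2*196)/(1 + 196))*(-17513 - 19659) = (-23685 + (1 - 2 - 392)/197)*(-37172) = (-23685 + (1/197)*(-393))*(-37172) = (-23685 - 393/197)*(-37172) = -4666338/197*(-37172) = 173457116136/197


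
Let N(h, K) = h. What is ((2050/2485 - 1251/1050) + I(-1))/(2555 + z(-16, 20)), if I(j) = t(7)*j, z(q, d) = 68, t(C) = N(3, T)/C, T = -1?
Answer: -19757/65181550 ≈ -0.00030311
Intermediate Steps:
t(C) = 3/C
I(j) = 3*j/7 (I(j) = (3/7)*j = (3*(1/7))*j = 3*j/7)
((2050/2485 - 1251/1050) + I(-1))/(2555 + z(-16, 20)) = ((2050/2485 - 1251/1050) + (3/7)*(-1))/(2555 + 68) = ((2050*(1/2485) - 1251*1/1050) - 3/7)/2623 = ((410/497 - 417/350) - 3/7)*(1/2623) = (-1301/3550 - 3/7)*(1/2623) = -19757/24850*1/2623 = -19757/65181550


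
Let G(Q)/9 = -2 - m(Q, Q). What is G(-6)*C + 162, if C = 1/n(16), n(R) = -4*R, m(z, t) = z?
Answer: 2583/16 ≈ 161.44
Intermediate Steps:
C = -1/64 (C = 1/(-4*16) = 1/(-64) = -1/64 ≈ -0.015625)
G(Q) = -18 - 9*Q (G(Q) = 9*(-2 - Q) = -18 - 9*Q)
G(-6)*C + 162 = (-18 - 9*(-6))*(-1/64) + 162 = (-18 + 54)*(-1/64) + 162 = 36*(-1/64) + 162 = -9/16 + 162 = 2583/16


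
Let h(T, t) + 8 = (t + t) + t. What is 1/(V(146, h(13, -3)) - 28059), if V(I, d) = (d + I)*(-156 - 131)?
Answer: -1/65082 ≈ -1.5365e-5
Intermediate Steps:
h(T, t) = -8 + 3*t (h(T, t) = -8 + ((t + t) + t) = -8 + (2*t + t) = -8 + 3*t)
V(I, d) = -287*I - 287*d (V(I, d) = (I + d)*(-287) = -287*I - 287*d)
1/(V(146, h(13, -3)) - 28059) = 1/((-287*146 - 287*(-8 + 3*(-3))) - 28059) = 1/((-41902 - 287*(-8 - 9)) - 28059) = 1/((-41902 - 287*(-17)) - 28059) = 1/((-41902 + 4879) - 28059) = 1/(-37023 - 28059) = 1/(-65082) = -1/65082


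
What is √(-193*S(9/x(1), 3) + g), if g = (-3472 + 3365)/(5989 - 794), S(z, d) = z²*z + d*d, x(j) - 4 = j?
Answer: I*√1931395712935/25975 ≈ 53.503*I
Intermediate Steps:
x(j) = 4 + j
S(z, d) = d² + z³ (S(z, d) = z³ + d² = d² + z³)
g = -107/5195 ≈ -0.020597
√(-193*S(9/x(1), 3) + g) = √(-193*(3² + (9/(4 + 1))³) - 107/5195) = √(-193*(9 + (9/5)³) - 107/5195) = √(-193*(9 + 729/125) - 107/5195) = √(-193*1854/125 - 107/5195) = √(-357822/125 - 107/5195) = √(-371779733/129875) = I*√1931395712935/25975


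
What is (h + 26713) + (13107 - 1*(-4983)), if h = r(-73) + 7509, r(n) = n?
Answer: 52239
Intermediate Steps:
h = 7436 (h = -73 + 7509 = 7436)
(h + 26713) + (13107 - 1*(-4983)) = (7436 + 26713) + (13107 - 1*(-4983)) = 34149 + (13107 + 4983) = 34149 + 18090 = 52239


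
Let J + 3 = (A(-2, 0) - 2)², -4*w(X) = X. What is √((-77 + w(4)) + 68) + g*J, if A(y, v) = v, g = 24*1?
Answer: 24 + I*√10 ≈ 24.0 + 3.1623*I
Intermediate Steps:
g = 24
w(X) = -X/4
J = 1 (J = -3 + (0 - 2)² = -3 + (-2)² = -3 + 4 = 1)
√((-77 + w(4)) + 68) + g*J = √((-77 - ¼*4) + 68) + 24*1 = √((-77 - 1) + 68) + 24 = √(-78 + 68) + 24 = √(-10) + 24 = I*√10 + 24 = 24 + I*√10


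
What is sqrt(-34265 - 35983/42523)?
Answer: I*sqrt(61959692556294)/42523 ≈ 185.11*I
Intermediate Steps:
sqrt(-34265 - 35983/42523) = sqrt(-1457086578/42523) = I*sqrt(61959692556294)/42523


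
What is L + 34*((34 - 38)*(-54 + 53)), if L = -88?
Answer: 48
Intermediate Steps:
L + 34*((34 - 38)*(-54 + 53)) = -88 + 34*((34 - 38)*(-54 + 53)) = -88 + 34*(-4*(-1)) = -88 + 34*4 = -88 + 136 = 48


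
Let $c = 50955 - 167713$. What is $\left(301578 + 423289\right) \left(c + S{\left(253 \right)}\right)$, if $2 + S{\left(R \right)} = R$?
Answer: $-84452079569$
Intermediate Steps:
$S{\left(R \right)} = -2 + R$
$c = -116758$
$\left(301578 + 423289\right) \left(c + S{\left(253 \right)}\right) = \left(301578 + 423289\right) \left(-116758 + \left(-2 + 253\right)\right) = 724867 \left(-116758 + 251\right) = 724867 \left(-116507\right) = -84452079569$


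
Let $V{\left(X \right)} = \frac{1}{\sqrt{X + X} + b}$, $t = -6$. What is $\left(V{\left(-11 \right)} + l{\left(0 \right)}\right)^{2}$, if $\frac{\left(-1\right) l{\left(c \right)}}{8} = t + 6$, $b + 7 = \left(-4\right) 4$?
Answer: $\frac{1}{\left(23 - i \sqrt{22}\right)^{2}} \approx 0.00167 + 0.00071067 i$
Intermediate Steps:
$b = -23$ ($b = -7 - 16 = -23$)
$V{\left(X \right)} = \frac{1}{-23 + \sqrt{2} \sqrt{X}}$ ($V{\left(X \right)} = \frac{1}{\sqrt{X + X} - 23} = \frac{1}{\sqrt{2 X} - 23} = \frac{1}{\sqrt{2} \sqrt{X} - 23} = \frac{1}{-23 + \sqrt{2} \sqrt{X}}$)
$l{\left(c \right)} = 0$ ($l{\left(c \right)} = - 8 \left(-6 + 6\right) = \left(-8\right) 0 = 0$)
$\left(V{\left(-11 \right)} + l{\left(0 \right)}\right)^{2} = \left(\frac{1}{-23 + \sqrt{2} \sqrt{-11}} + 0\right)^{2} = \left(\frac{1}{-23 + \sqrt{2} i \sqrt{11}} + 0\right)^{2} = \left(\frac{1}{-23 + i \sqrt{22}} + 0\right)^{2} = \left(\frac{1}{-23 + i \sqrt{22}}\right)^{2} = \frac{1}{\left(-23 + i \sqrt{22}\right)^{2}}$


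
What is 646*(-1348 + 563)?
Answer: -507110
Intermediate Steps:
646*(-1348 + 563) = 646*(-785) = -507110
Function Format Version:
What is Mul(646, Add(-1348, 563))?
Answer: -507110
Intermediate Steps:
Mul(646, Add(-1348, 563)) = Mul(646, -785) = -507110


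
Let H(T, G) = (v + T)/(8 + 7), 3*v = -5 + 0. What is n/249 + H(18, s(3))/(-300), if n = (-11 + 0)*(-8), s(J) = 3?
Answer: 391933/1120500 ≈ 0.34978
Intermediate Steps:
v = -5/3 (v = (-5 + 0)/3 = (⅓)*(-5) = -5/3 ≈ -1.6667)
n = 88 (n = -11*(-8) = 88)
H(T, G) = -⅑ + T/15 (H(T, G) = (-5/3 + T)/(8 + 7) = (-5/3 + T)/15 = (-5/3 + T)*(1/15) = -⅑ + T/15)
n/249 + H(18, s(3))/(-300) = 88/249 + (-⅑ + (1/15)*18)/(-300) = 88*(1/249) + (-⅑ + 6/5)*(-1/300) = 88/249 + (49/45)*(-1/300) = 88/249 - 49/13500 = 391933/1120500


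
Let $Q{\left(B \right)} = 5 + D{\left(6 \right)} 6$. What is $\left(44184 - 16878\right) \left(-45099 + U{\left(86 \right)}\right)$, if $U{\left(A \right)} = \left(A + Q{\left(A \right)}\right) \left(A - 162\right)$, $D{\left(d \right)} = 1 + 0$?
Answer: $-1432773126$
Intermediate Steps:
$D{\left(d \right)} = 1$
$Q{\left(B \right)} = 11$ ($Q{\left(B \right)} = 5 + 1 \cdot 6 = 5 + 6 = 11$)
$U{\left(A \right)} = \left(-162 + A\right) \left(11 + A\right)$ ($U{\left(A \right)} = \left(A + 11\right) \left(A - 162\right) = \left(11 + A\right) \left(-162 + A\right) = \left(-162 + A\right) \left(11 + A\right)$)
$\left(44184 - 16878\right) \left(-45099 + U{\left(86 \right)}\right) = \left(44184 - 16878\right) \left(-45099 - \left(14768 - 7396\right)\right) = 27306 \left(-45099 - 7372\right) = 27306 \left(-52471\right) = -1432773126$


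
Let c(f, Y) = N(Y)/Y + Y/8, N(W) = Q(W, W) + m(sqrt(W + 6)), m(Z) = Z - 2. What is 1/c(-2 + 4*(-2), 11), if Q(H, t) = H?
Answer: 16984/36161 - 704*sqrt(17)/36161 ≈ 0.38941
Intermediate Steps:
m(Z) = -2 + Z
N(W) = -2 + W + sqrt(6 + W) (N(W) = W + (-2 + sqrt(W + 6)) = W + (-2 + sqrt(6 + W)) = -2 + W + sqrt(6 + W))
c(f, Y) = Y/8 + (-2 + Y + sqrt(6 + Y))/Y (c(f, Y) = (-2 + Y + sqrt(6 + Y))/Y + Y/8 = Y/8 + (-2 + Y + sqrt(6 + Y))/Y)
1/c(-2 + 4*(-2), 11) = 1/((-2 + 11 + sqrt(6 + 11) + (1/8)*11**2)/11) = 1/((-2 + 11 + sqrt(17) + (1/8)*121)/11) = 1/((-2 + 11 + sqrt(17) + 121/8)/11) = 1/((193/8 + sqrt(17))/11) = 1/(193/88 + sqrt(17)/11)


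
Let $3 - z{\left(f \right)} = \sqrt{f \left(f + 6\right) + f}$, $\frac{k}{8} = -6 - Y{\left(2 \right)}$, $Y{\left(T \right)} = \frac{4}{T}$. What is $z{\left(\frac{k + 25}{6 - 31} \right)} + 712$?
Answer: $715 - \frac{\sqrt{8346}}{25} \approx 711.35$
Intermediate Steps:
$k = -64$ ($k = 8 \left(-6 - \frac{4}{2}\right) = 8 \left(-6 - 4 \cdot \frac{1}{2}\right) = 8 \left(-6 - 2\right) = 8 \left(-8\right) = -64$)
$z{\left(f \right)} = 3 - \sqrt{f + f \left(6 + f\right)}$ ($z{\left(f \right)} = 3 - \sqrt{f \left(f + 6\right) + f} = 3 - \sqrt{f \left(6 + f\right) + f} = 3 - \sqrt{f + f \left(6 + f\right)}$)
$z{\left(\frac{k + 25}{6 - 31} \right)} + 712 = \left(3 - \sqrt{\frac{-64 + 25}{6 - 31} \left(7 + \frac{-64 + 25}{6 - 31}\right)}\right) + 712 = \left(3 - \sqrt{- \frac{39}{-25} \left(7 - \frac{39}{-25}\right)}\right) + 712 = \left(3 - \sqrt{\left(-39\right) \left(- \frac{1}{25}\right) \left(7 - - \frac{39}{25}\right)}\right) + 712 = \left(3 - \sqrt{\frac{39 \left(7 + \frac{39}{25}\right)}{25}}\right) + 712 = \left(3 - \sqrt{\frac{39}{25} \cdot \frac{214}{25}}\right) + 712 = \left(3 - \sqrt{\frac{8346}{625}}\right) + 712 = \left(3 - \frac{\sqrt{8346}}{25}\right) + 712 = 715 - \frac{\sqrt{8346}}{25}$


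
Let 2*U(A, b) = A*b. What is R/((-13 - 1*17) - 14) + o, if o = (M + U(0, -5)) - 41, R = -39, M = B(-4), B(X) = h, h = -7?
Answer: -2073/44 ≈ -47.114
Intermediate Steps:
B(X) = -7
M = -7
U(A, b) = A*b/2 (U(A, b) = (A*b)/2 = A*b/2)
o = -48 (o = (-7 + (½)*0*(-5)) - 41 = (-7 + 0) - 41 = -7 - 41 = -48)
R/((-13 - 1*17) - 14) + o = -39/((-13 - 1*17) - 14) - 48 = -39/((-13 - 17) - 14) - 48 = -39/(-30 - 14) - 48 = -39/(-44) - 48 = -1/44*(-39) - 48 = 39/44 - 48 = -2073/44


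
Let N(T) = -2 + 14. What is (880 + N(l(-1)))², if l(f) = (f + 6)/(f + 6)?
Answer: 795664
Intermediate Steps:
l(f) = 1 (l(f) = (6 + f)/(6 + f) = 1)
N(T) = 12
(880 + N(l(-1)))² = (880 + 12)² = 892² = 795664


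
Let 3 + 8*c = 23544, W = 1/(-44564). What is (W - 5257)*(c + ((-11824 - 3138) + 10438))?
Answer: 2963787077799/356512 ≈ 8.3133e+6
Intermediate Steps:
W = -1/44564 ≈ -2.2440e-5
c = 23541/8 (c = -3/8 + (1/8)*23544 = -3/8 + 2943 = 23541/8 ≈ 2942.6)
(W - 5257)*(c + ((-11824 - 3138) + 10438)) = (-1/44564 - 5257)*(23541/8 + ((-11824 - 3138) + 10438)) = -234272949*(23541/8 + (-14962 + 10438))/44564 = -234272949*(23541/8 - 4524)/44564 = -234272949/44564*(-12651/8) = 2963787077799/356512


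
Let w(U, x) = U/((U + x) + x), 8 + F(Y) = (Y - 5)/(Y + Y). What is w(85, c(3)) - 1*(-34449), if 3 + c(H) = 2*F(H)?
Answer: 4719768/137 ≈ 34451.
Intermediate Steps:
F(Y) = -8 + (-5 + Y)/(2*Y) (F(Y) = -8 + (Y - 5)/(Y + Y) = -8 + (-5 + Y)/((2*Y)) = -8 + (-5 + Y)*(1/(2*Y)) = -8 + (-5 + Y)/(2*Y))
c(H) = -3 + 5*(-1 - 3*H)/H (c(H) = -3 + 2*(5*(-1 - 3*H)/(2*H)) = -3 + 5*(-1 - 3*H)/H)
w(U, x) = U/(U + 2*x)
w(85, c(3)) - 1*(-34449) = 85/(85 + 2*(-18 - 5/3)) - 1*(-34449) = 85/(85 + 2*(-18 - 5*1/3)) + 34449 = 85/(85 + 2*(-18 - 5/3)) + 34449 = 85/(85 + 2*(-59/3)) + 34449 = 85/(85 - 118/3) + 34449 = 85/(137/3) + 34449 = 85*(3/137) + 34449 = 255/137 + 34449 = 4719768/137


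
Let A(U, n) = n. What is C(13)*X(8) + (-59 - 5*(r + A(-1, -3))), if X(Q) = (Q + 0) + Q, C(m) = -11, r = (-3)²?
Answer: -265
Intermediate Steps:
r = 9
X(Q) = 2*Q (X(Q) = Q + Q = 2*Q)
C(13)*X(8) + (-59 - 5*(r + A(-1, -3))) = -22*8 + (-59 - 5*(9 - 3)) = -11*16 + (-59 - 5*6) = -176 + (-59 - 1*30) = -176 + (-59 - 30) = -176 - 89 = -265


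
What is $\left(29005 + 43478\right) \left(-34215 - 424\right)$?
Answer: $-2510738637$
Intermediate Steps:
$\left(29005 + 43478\right) \left(-34215 - 424\right) = 72483 \left(-34639\right) = -2510738637$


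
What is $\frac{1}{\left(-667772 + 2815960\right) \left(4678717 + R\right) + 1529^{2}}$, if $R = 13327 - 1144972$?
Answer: $\frac{1}{7619779843377} \approx 1.3124 \cdot 10^{-13}$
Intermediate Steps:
$R = -1131645$
$\frac{1}{\left(-667772 + 2815960\right) \left(4678717 + R\right) + 1529^{2}} = \frac{1}{\left(-667772 + 2815960\right) \left(4678717 - 1131645\right) + 1529^{2}} = \frac{1}{2148188 \cdot 3547072 + 2337841} = \frac{1}{7619777505536 + 2337841} = \frac{1}{7619779843377}$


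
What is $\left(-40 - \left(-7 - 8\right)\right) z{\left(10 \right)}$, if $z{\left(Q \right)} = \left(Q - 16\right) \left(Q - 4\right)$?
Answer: $900$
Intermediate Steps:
$z{\left(Q \right)} = \left(-16 + Q\right) \left(-4 + Q\right)$
$\left(-40 - \left(-7 - 8\right)\right) z{\left(10 \right)} = \left(-40 - \left(-7 - 8\right)\right) \left(64 + 10^{2} - 200\right) = \left(-40 - -15\right) \left(64 + 100 - 200\right) = \left(-40 + 15\right) \left(-36\right) = \left(-25\right) \left(-36\right) = 900$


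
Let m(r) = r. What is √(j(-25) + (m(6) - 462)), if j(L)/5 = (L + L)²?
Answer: 2*√3011 ≈ 109.75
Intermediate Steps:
j(L) = 20*L² (j(L) = 5*(L + L)² = 5*(2*L)² = 5*(4*L²) = 20*L²)
√(j(-25) + (m(6) - 462)) = √(20*(-25)² + (6 - 462)) = √(20*625 - 456) = √(12500 - 456) = √12044 = 2*√3011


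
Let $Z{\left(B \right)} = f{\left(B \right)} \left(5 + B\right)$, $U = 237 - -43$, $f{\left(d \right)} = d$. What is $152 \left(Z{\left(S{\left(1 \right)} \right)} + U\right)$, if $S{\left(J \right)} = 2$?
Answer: $44688$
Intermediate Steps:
$U = 280$ ($U = 237 + 43 = 280$)
$Z{\left(B \right)} = B \left(5 + B\right)$
$152 \left(Z{\left(S{\left(1 \right)} \right)} + U\right) = 152 \left(2 \left(5 + 2\right) + 280\right) = 152 \left(2 \cdot 7 + 280\right) = 152 \left(14 + 280\right) = 152 \cdot 294 = 44688$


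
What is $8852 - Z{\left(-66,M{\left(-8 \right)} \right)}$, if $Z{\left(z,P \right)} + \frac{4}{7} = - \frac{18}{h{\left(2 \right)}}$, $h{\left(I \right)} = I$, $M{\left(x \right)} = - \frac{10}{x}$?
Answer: $\frac{62031}{7} \approx 8861.6$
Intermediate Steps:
$Z{\left(z,P \right)} = - \frac{67}{7}$ ($Z{\left(z,P \right)} = - \frac{4}{7} - \frac{18}{2} = - \frac{4}{7} - 9 = - \frac{67}{7}$)
$8852 - Z{\left(-66,M{\left(-8 \right)} \right)} = 8852 - - \frac{67}{7} = 8852 + \frac{67}{7} = \frac{62031}{7}$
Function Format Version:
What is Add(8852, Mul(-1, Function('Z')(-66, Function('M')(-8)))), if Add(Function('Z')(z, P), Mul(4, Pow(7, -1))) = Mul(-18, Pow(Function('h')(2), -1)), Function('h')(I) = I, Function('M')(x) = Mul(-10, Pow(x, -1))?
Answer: Rational(62031, 7) ≈ 8861.6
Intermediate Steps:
Function('Z')(z, P) = Rational(-67, 7) (Function('Z')(z, P) = Add(Rational(-4, 7), Mul(-18, Pow(2, -1))) = Add(Rational(-4, 7), Mul(-18, Rational(1, 2))) = Add(Rational(-4, 7), -9) = Rational(-67, 7))
Add(8852, Mul(-1, Function('Z')(-66, Function('M')(-8)))) = Add(8852, Mul(-1, Rational(-67, 7))) = Add(8852, Rational(67, 7)) = Rational(62031, 7)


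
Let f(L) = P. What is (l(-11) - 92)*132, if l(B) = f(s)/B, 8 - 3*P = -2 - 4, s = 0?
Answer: -12200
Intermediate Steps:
P = 14/3 (P = 8/3 - (-2 - 4)/3 = 8/3 - ⅓*(-6) = 8/3 + 2 = 14/3 ≈ 4.6667)
f(L) = 14/3
l(B) = 14/(3*B)
(l(-11) - 92)*132 = ((14/3)/(-11) - 92)*132 = ((14/3)*(-1/11) - 92)*132 = (-14/33 - 92)*132 = -3050/33*132 = -12200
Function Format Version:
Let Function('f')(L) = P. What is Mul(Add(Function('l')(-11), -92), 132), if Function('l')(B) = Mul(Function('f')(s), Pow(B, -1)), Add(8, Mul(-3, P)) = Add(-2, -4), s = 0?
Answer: -12200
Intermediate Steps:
P = Rational(14, 3) (P = Add(Rational(8, 3), Mul(Rational(-1, 3), Add(-2, -4))) = Add(Rational(8, 3), Mul(Rational(-1, 3), -6)) = Add(Rational(8, 3), 2) = Rational(14, 3) ≈ 4.6667)
Function('f')(L) = Rational(14, 3)
Function('l')(B) = Mul(Rational(14, 3), Pow(B, -1))
Mul(Add(Function('l')(-11), -92), 132) = Mul(Add(Mul(Rational(14, 3), Pow(-11, -1)), -92), 132) = Mul(Add(Mul(Rational(14, 3), Rational(-1, 11)), -92), 132) = Mul(Add(Rational(-14, 33), -92), 132) = Mul(Rational(-3050, 33), 132) = -12200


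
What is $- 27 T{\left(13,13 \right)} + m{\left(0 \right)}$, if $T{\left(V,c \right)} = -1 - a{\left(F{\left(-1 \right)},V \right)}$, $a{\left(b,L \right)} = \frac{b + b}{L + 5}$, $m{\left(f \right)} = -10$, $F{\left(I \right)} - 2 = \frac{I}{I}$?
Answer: $26$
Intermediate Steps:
$F{\left(I \right)} = 3$ ($F{\left(I \right)} = 2 + \frac{I}{I} = 2 + 1 = 3$)
$a{\left(b,L \right)} = \frac{2 b}{5 + L}$
$T{\left(V,c \right)} = -1 - \frac{6}{5 + V}$ ($T{\left(V,c \right)} = -1 - 2 \cdot 3 \frac{1}{5 + V} = -1 - \frac{6}{5 + V}$)
$- 27 T{\left(13,13 \right)} + m{\left(0 \right)} = - 27 \frac{-11 - 13}{5 + 13} - 10 = - 27 \frac{-11 - 13}{18} - 10 = - 27 \cdot \frac{1}{18} \left(-24\right) - 10 = \left(-27\right) \left(- \frac{4}{3}\right) - 10 = 36 - 10 = 26$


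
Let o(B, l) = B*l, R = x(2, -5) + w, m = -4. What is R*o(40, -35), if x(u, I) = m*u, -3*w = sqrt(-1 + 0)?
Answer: 11200 + 1400*I/3 ≈ 11200.0 + 466.67*I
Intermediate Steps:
w = -I/3 (w = -sqrt(-1 + 0)/3 = -I/3 ≈ -0.33333*I)
x(u, I) = -4*u
R = -8 - I/3 (R = -4*2 - I/3 = -8 - I/3 ≈ -8.0 - 0.33333*I)
R*o(40, -35) = (-8 - I/3)*(40*(-35)) = (-8 - I/3)*(-1400) = 11200 + 1400*I/3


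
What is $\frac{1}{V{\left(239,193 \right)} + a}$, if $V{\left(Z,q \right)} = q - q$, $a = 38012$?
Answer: $\frac{1}{38012} \approx 2.6307 \cdot 10^{-5}$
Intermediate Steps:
$V{\left(Z,q \right)} = 0$
$\frac{1}{V{\left(239,193 \right)} + a} = \frac{1}{0 + 38012} = \frac{1}{38012}$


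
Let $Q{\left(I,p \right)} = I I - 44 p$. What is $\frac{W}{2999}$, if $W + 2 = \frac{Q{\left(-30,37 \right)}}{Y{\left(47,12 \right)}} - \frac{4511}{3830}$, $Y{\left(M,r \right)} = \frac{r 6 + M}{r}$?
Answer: $- \frac{4986747}{195264890} \approx -0.025538$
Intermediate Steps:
$Q{\left(I,p \right)} = I^{2} - 44 p$
$Y{\left(M,r \right)} = \frac{M + 6 r}{r}$ ($Y{\left(M,r \right)} = \frac{6 r + M}{r} = \frac{M + 6 r}{r}$)
$W = - \frac{4986747}{65110}$ ($W = -2 + \left(\frac{\left(-30\right)^{2} - 1628}{6 + \frac{47}{12}} - \frac{4511}{3830}\right) = -2 + \left(\frac{900 - 1628}{6 + 47 \cdot \frac{1}{12}} - \frac{4511}{3830}\right) = -2 - \left(\frac{4511}{3830} + \frac{728}{6 + \frac{47}{12}}\right) = -2 - \left(\frac{4511}{3830} + \frac{728}{\frac{119}{12}}\right) = -2 - \frac{4856527}{65110} = - \frac{4986747}{65110} \approx -76.59$)
$\frac{W}{2999} = - \frac{4986747}{65110 \cdot 2999} = \left(- \frac{4986747}{65110}\right) \frac{1}{2999} = - \frac{4986747}{195264890}$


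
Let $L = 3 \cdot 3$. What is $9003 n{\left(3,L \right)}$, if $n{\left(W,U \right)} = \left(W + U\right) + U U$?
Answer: $837279$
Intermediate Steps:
$L = 9$
$n{\left(W,U \right)} = U + W + U^{2}$ ($n{\left(W,U \right)} = \left(U + W\right) + U^{2} = U + W + U^{2}$)
$9003 n{\left(3,L \right)} = 9003 \left(9 + 3 + 9^{2}\right) = 9003 \left(9 + 3 + 81\right) = 9003 \cdot 93 = 837279$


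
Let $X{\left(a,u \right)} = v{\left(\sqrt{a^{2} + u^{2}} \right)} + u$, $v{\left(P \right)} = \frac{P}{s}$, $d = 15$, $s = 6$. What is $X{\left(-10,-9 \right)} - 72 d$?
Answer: $-1089 + \frac{\sqrt{181}}{6} \approx -1086.8$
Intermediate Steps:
$v{\left(P \right)} = \frac{P}{6}$
$X{\left(a,u \right)} = u + \frac{\sqrt{a^{2} + u^{2}}}{6}$ ($X{\left(a,u \right)} = \frac{\sqrt{a^{2} + u^{2}}}{6} + u = u + \frac{\sqrt{a^{2} + u^{2}}}{6}$)
$X{\left(-10,-9 \right)} - 72 d = \left(-9 + \frac{\sqrt{\left(-10\right)^{2} + \left(-9\right)^{2}}}{6}\right) - 1080 = \left(-9 + \frac{\sqrt{100 + 81}}{6}\right) - 1080 = \left(-9 + \frac{\sqrt{181}}{6}\right) - 1080 = -1089 + \frac{\sqrt{181}}{6}$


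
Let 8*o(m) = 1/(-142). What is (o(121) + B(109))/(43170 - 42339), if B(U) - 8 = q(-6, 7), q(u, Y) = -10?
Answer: -2273/944016 ≈ -0.0024078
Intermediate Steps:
B(U) = -2 (B(U) = 8 - 10 = -2)
o(m) = -1/1136 (o(m) = (1/8)/(-142) = (1/8)*(-1/142) = -1/1136)
(o(121) + B(109))/(43170 - 42339) = (-1/1136 - 2)/(43170 - 42339) = -2273/1136/831 = -2273/1136*1/831 = -2273/944016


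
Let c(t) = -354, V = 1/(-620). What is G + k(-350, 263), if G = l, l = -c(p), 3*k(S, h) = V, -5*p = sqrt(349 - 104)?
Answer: 658439/1860 ≈ 354.00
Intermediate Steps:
p = -7*sqrt(5)/5 (p = -sqrt(349 - 104)/5 = -7*sqrt(5)/5 ≈ -3.1305)
V = -1/620 ≈ -0.0016129
k(S, h) = -1/1860 (k(S, h) = (1/3)*(-1/620) = -1/1860)
l = 354 (l = -1*(-354) = 354)
G = 354
G + k(-350, 263) = 354 - 1/1860 = 658439/1860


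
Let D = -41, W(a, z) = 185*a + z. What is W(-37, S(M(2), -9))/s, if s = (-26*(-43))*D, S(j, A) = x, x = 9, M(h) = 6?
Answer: 3418/22919 ≈ 0.14913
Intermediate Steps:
S(j, A) = 9
W(a, z) = z + 185*a
s = -45838 (s = -26*(-43)*(-41) = 1118*(-41) = -45838)
W(-37, S(M(2), -9))/s = (9 + 185*(-37))/(-45838) = (9 - 6845)*(-1/45838) = -6836*(-1/45838) = 3418/22919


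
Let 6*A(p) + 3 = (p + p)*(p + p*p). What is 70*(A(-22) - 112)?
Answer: -245035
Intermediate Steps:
A(p) = -1/2 + p*(p + p**2)/3 (A(p) = -1/2 + ((p + p)*(p + p*p))/6 = -1/2 + ((2*p)*(p + p**2))/6 = -1/2 + (2*p*(p + p**2))/6 = -1/2 + p*(p + p**2)/3)
70*(A(-22) - 112) = 70*((-1/2 + (1/3)*(-22)**2 + (1/3)*(-22)**3) - 112) = 70*((-1/2 + (1/3)*484 + (1/3)*(-10648)) - 112) = 70*((-1/2 + 484/3 - 10648/3) - 112) = 70*(-6777/2 - 112) = 70*(-7001/2) = -245035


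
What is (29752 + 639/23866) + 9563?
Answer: 938292429/23866 ≈ 39315.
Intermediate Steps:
(29752 + 639/23866) + 9563 = 710061871/23866 + 9563 = 938292429/23866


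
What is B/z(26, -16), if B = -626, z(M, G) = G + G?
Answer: 313/16 ≈ 19.563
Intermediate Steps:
z(M, G) = 2*G
B/z(26, -16) = -626/(2*(-16)) = -626/(-32) = -626*(-1/32) = 313/16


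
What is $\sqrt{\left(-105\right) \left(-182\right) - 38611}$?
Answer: $i \sqrt{19501} \approx 139.65 i$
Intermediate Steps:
$\sqrt{\left(-105\right) \left(-182\right) - 38611} = \sqrt{19110 - 38611} = \sqrt{-19501} = i \sqrt{19501}$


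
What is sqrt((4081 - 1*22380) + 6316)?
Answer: I*sqrt(11983) ≈ 109.47*I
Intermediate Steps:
sqrt((4081 - 1*22380) + 6316) = sqrt((4081 - 22380) + 6316) = sqrt(-18299 + 6316) = sqrt(-11983) = I*sqrt(11983)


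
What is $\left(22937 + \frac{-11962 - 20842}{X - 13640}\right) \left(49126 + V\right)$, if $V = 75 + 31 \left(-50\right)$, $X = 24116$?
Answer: $\frac{2862100229102}{2619} \approx 1.0928 \cdot 10^{9}$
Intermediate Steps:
$V = -1475$ ($V = 75 - 1550 = -1475$)
$\left(22937 + \frac{-11962 - 20842}{X - 13640}\right) \left(49126 + V\right) = \left(22937 + \frac{-11962 - 20842}{24116 - 13640}\right) \left(49126 - 1475\right) = \left(22937 - \frac{32804}{10476}\right) 47651 = \left(22937 - \frac{8201}{2619}\right) 47651 = \frac{60063802}{2619} \cdot 47651 = \frac{2862100229102}{2619}$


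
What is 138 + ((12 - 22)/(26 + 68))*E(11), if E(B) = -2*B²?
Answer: 7696/47 ≈ 163.74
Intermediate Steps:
138 + ((12 - 22)/(26 + 68))*E(11) = 138 + ((12 - 22)/(26 + 68))*(-2*11²) = 138 + (-10/94)*(-2*121) = 138 - 10*1/94*(-242) = 138 - 5/47*(-242) = 138 + 1210/47 = 7696/47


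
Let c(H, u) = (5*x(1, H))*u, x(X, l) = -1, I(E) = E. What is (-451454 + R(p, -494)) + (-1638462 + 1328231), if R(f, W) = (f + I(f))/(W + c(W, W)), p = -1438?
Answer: -376273109/494 ≈ -7.6169e+5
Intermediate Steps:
c(H, u) = -5*u (c(H, u) = (5*(-1))*u = -5*u)
R(f, W) = -f/(2*W) (R(f, W) = (f + f)/(W - 5*W) = (2*f)/((-4*W)) = (2*f)*(-1/(4*W)) = -f/(2*W))
(-451454 + R(p, -494)) + (-1638462 + 1328231) = (-451454 - ½*(-1438)/(-494)) + (-1638462 + 1328231) = (-451454 - ½*(-1438)*(-1/494)) - 310231 = (-451454 - 719/494) - 310231 = -223018995/494 - 310231 = -376273109/494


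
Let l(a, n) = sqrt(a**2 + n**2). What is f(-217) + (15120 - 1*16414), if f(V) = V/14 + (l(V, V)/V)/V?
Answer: -2619/2 + sqrt(2)/217 ≈ -1309.5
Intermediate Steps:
f(V) = V/14 + sqrt(2)*sqrt(V**2)/V**2 (f(V) = V/14 + (sqrt(V**2 + V**2)/V)/V = V*(1/14) + (sqrt(2*V**2)/V)/V = V/14 + ((sqrt(2)*sqrt(V**2))/V)/V = V/14 + (sqrt(2)*sqrt(V**2)/V)/V = V/14 + sqrt(2)*sqrt(V**2)/V**2)
f(-217) + (15120 - 1*16414) = ((1/14)*(-217) + sqrt(2)*sqrt((-217)**2)/(-217)**2) + (15120 - 1*16414) = (-31/2 + sqrt(2)*(1/47089)*sqrt(47089)) + (15120 - 16414) = (-31/2 + sqrt(2)*(1/47089)*217) - 1294 = (-31/2 + sqrt(2)/217) - 1294 = -2619/2 + sqrt(2)/217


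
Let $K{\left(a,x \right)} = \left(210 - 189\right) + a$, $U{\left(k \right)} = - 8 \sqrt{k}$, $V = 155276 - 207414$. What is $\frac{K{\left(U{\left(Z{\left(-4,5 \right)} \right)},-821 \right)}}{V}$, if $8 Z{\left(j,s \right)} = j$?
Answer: $- \frac{21}{52138} + \frac{2 i \sqrt{2}}{26069} \approx -0.00040278 + 0.0001085 i$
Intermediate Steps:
$V = -52138$ ($V = 155276 - 207414 = -52138$)
$Z{\left(j,s \right)} = \frac{j}{8}$
$K{\left(a,x \right)} = 21 + a$
$\frac{K{\left(U{\left(Z{\left(-4,5 \right)} \right)},-821 \right)}}{V} = \frac{21 - 8 \sqrt{\frac{1}{8} \left(-4\right)}}{-52138} = \left(21 - 8 \sqrt{- \frac{1}{2}}\right) \left(- \frac{1}{52138}\right) = \left(21 - 8 \frac{i \sqrt{2}}{2}\right) \left(- \frac{1}{52138}\right) = \left(21 - 4 i \sqrt{2}\right) \left(- \frac{1}{52138}\right) = - \frac{21}{52138} + \frac{2 i \sqrt{2}}{26069}$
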